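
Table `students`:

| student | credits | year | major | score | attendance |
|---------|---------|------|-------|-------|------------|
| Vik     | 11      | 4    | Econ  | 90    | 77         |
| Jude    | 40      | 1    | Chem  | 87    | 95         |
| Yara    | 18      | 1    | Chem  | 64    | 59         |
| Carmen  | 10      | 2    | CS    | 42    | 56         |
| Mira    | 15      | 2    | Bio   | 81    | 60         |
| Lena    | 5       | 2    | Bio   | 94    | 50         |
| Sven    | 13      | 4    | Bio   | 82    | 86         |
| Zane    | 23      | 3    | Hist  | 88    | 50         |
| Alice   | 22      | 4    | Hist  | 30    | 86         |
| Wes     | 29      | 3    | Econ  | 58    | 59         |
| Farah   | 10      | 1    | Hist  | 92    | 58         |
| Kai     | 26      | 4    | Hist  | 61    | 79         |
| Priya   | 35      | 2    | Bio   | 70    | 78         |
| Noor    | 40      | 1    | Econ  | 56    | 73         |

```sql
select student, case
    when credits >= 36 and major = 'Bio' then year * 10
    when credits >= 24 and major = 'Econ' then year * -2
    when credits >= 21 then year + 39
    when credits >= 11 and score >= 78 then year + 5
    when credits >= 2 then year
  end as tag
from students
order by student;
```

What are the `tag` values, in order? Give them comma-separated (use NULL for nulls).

43, 2, 1, 40, 43, 2, 7, -2, 41, 9, 9, -6, 1, 42

student=Alice: credits >= 21 → 43
student=Carmen: credits >= 2 → 2
student=Farah: credits >= 2 → 1
student=Jude: credits >= 21 → 40
student=Kai: credits >= 21 → 43
student=Lena: credits >= 2 → 2
student=Mira: credits >= 11 and score >= 78 → 7
student=Noor: credits >= 24 and major = 'Econ' → -2
student=Priya: credits >= 21 → 41
student=Sven: credits >= 11 and score >= 78 → 9
student=Vik: credits >= 11 and score >= 78 → 9
student=Wes: credits >= 24 and major = 'Econ' → -6
student=Yara: credits >= 2 → 1
student=Zane: credits >= 21 → 42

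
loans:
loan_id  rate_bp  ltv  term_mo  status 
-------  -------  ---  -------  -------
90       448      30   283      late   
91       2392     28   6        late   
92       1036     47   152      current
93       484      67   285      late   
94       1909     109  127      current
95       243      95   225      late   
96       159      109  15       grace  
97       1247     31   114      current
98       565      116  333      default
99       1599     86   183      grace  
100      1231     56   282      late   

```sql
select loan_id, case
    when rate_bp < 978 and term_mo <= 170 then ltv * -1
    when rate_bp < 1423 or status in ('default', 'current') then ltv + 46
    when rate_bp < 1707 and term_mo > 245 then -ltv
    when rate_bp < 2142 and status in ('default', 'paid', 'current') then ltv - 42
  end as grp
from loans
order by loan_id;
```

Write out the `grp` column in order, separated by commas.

76, NULL, 93, 113, 155, 141, -109, 77, 162, NULL, 102

loan_id=90: rate_bp < 1423 or status in ('default', 'current') → 76
loan_id=91: (no match → NULL) → NULL
loan_id=92: rate_bp < 1423 or status in ('default', 'current') → 93
loan_id=93: rate_bp < 1423 or status in ('default', 'current') → 113
loan_id=94: rate_bp < 1423 or status in ('default', 'current') → 155
loan_id=95: rate_bp < 1423 or status in ('default', 'current') → 141
loan_id=96: rate_bp < 978 and term_mo <= 170 → -109
loan_id=97: rate_bp < 1423 or status in ('default', 'current') → 77
loan_id=98: rate_bp < 1423 or status in ('default', 'current') → 162
loan_id=99: (no match → NULL) → NULL
loan_id=100: rate_bp < 1423 or status in ('default', 'current') → 102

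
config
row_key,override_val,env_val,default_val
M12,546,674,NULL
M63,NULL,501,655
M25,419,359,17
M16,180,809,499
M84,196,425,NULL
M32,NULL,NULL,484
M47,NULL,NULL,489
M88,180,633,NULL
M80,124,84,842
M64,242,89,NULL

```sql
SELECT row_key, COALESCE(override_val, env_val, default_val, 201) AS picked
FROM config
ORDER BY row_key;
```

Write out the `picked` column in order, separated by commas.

546, 180, 419, 484, 489, 501, 242, 124, 196, 180

row_key=M12: override_val=546 → 546
row_key=M16: override_val=180 → 180
row_key=M25: override_val=419 → 419
row_key=M32: override_val=NULL, env_val=NULL, default_val=484 → 484
row_key=M47: override_val=NULL, env_val=NULL, default_val=489 → 489
row_key=M63: override_val=NULL, env_val=501 → 501
row_key=M64: override_val=242 → 242
row_key=M80: override_val=124 → 124
row_key=M84: override_val=196 → 196
row_key=M88: override_val=180 → 180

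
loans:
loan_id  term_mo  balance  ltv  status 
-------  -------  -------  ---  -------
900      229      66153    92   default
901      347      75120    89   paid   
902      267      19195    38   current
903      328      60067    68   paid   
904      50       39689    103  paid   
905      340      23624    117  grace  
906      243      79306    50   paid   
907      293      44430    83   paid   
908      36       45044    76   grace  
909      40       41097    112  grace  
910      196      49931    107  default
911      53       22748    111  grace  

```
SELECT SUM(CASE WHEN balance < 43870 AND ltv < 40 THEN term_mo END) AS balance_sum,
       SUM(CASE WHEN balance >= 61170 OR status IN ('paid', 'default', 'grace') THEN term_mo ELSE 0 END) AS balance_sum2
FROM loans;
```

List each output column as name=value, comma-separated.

[balance_sum: balance < 43870 AND ltv < 40]
loan_id=900: ✗
loan_id=901: ✗
loan_id=902: ✓ → 267
loan_id=903: ✗
loan_id=904: ✗
loan_id=905: ✗
loan_id=906: ✗
loan_id=907: ✗
loan_id=908: ✗
loan_id=909: ✗
loan_id=910: ✗
loan_id=911: ✗
balance_sum = 267
—
[balance_sum2: balance >= 61170 OR status IN ('paid', 'default', 'grace')]
loan_id=900: ✓ → 229
loan_id=901: ✓ → 347
loan_id=902: ✗
loan_id=903: ✓ → 328
loan_id=904: ✓ → 50
loan_id=905: ✓ → 340
loan_id=906: ✓ → 243
loan_id=907: ✓ → 293
loan_id=908: ✓ → 36
loan_id=909: ✓ → 40
loan_id=910: ✓ → 196
loan_id=911: ✓ → 53
balance_sum2 = 229 + 347 + 328 + 50 + 340 + 243 + 293 + 36 + 40 + 196 + 53 = 2155

balance_sum=267, balance_sum2=2155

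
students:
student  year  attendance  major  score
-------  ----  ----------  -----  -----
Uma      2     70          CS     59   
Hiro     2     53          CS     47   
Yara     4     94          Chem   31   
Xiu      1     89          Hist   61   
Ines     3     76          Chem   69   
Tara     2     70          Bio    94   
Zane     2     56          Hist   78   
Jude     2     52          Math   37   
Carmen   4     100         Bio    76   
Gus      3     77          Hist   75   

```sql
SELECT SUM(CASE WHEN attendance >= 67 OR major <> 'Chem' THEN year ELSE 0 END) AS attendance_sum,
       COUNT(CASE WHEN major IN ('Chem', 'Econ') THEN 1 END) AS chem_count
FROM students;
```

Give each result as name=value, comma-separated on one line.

attendance_sum=25, chem_count=2

[attendance_sum: attendance >= 67 OR major <> 'Chem']
student=Uma: ✓ → 2
student=Hiro: ✓ → 2
student=Yara: ✓ → 4
student=Xiu: ✓ → 1
student=Ines: ✓ → 3
student=Tara: ✓ → 2
student=Zane: ✓ → 2
student=Jude: ✓ → 2
student=Carmen: ✓ → 4
student=Gus: ✓ → 3
attendance_sum = 2 + 2 + 4 + 1 + 3 + 2 + 2 + 2 + 4 + 3 = 25
—
[chem_count: major IN ('Chem', 'Econ')]
student=Uma: ✗
student=Hiro: ✗
student=Yara: ✓ → 1
student=Xiu: ✗
student=Ines: ✓ → 1
student=Tara: ✗
student=Zane: ✗
student=Jude: ✗
student=Carmen: ✗
student=Gus: ✗
chem_count = COUNT(1, 1) = 2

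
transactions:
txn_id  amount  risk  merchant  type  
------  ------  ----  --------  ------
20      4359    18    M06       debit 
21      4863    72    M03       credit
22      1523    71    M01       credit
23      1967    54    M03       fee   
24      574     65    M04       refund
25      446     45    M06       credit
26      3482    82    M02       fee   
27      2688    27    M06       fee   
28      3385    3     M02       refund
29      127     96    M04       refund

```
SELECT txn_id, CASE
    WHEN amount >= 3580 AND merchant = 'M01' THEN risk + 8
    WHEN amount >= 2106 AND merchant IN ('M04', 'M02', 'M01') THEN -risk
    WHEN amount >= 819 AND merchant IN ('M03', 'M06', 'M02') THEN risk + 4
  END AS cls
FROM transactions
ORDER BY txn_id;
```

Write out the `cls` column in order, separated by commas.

txn_id=20: amount >= 819 AND merchant IN ('M03', 'M06', 'M02') → 22
txn_id=21: amount >= 819 AND merchant IN ('M03', 'M06', 'M02') → 76
txn_id=22: (no match → NULL) → NULL
txn_id=23: amount >= 819 AND merchant IN ('M03', 'M06', 'M02') → 58
txn_id=24: (no match → NULL) → NULL
txn_id=25: (no match → NULL) → NULL
txn_id=26: amount >= 2106 AND merchant IN ('M04', 'M02', 'M01') → -82
txn_id=27: amount >= 819 AND merchant IN ('M03', 'M06', 'M02') → 31
txn_id=28: amount >= 2106 AND merchant IN ('M04', 'M02', 'M01') → -3
txn_id=29: (no match → NULL) → NULL

22, 76, NULL, 58, NULL, NULL, -82, 31, -3, NULL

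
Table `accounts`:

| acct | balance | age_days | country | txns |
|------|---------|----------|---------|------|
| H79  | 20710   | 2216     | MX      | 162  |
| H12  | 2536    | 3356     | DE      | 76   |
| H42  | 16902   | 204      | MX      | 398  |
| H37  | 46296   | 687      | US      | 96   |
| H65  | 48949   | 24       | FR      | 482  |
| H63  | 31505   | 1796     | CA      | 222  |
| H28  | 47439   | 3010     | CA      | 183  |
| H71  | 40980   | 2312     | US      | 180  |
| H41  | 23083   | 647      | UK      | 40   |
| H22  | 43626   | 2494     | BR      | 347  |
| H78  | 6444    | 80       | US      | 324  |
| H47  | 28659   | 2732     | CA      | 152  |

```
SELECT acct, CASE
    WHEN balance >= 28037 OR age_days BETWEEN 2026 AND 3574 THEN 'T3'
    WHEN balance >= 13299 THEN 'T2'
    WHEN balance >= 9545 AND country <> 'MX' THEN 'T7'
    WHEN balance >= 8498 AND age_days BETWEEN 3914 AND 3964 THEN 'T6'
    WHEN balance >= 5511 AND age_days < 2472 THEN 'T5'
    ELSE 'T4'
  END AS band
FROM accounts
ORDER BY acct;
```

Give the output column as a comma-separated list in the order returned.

T3, T3, T3, T3, T2, T2, T3, T3, T3, T3, T5, T3

acct=H12: balance >= 28037 OR age_days BETWEEN 2026 AND 3574 → T3
acct=H22: balance >= 28037 OR age_days BETWEEN 2026 AND 3574 → T3
acct=H28: balance >= 28037 OR age_days BETWEEN 2026 AND 3574 → T3
acct=H37: balance >= 28037 OR age_days BETWEEN 2026 AND 3574 → T3
acct=H41: balance >= 13299 → T2
acct=H42: balance >= 13299 → T2
acct=H47: balance >= 28037 OR age_days BETWEEN 2026 AND 3574 → T3
acct=H63: balance >= 28037 OR age_days BETWEEN 2026 AND 3574 → T3
acct=H65: balance >= 28037 OR age_days BETWEEN 2026 AND 3574 → T3
acct=H71: balance >= 28037 OR age_days BETWEEN 2026 AND 3574 → T3
acct=H78: balance >= 5511 AND age_days < 2472 → T5
acct=H79: balance >= 28037 OR age_days BETWEEN 2026 AND 3574 → T3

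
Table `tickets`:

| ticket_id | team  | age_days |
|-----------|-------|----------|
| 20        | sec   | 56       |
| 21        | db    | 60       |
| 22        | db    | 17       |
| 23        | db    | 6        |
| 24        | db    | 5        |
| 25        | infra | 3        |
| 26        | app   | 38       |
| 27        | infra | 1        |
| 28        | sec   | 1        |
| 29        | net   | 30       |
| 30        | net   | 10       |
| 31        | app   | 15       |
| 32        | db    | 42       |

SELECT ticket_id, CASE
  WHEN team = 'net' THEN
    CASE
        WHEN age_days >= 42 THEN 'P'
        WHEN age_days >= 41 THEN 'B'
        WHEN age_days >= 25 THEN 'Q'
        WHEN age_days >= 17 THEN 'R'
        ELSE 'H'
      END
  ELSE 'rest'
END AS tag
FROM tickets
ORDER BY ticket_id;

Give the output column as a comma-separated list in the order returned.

rest, rest, rest, rest, rest, rest, rest, rest, rest, Q, H, rest, rest

ticket_id=20: team='sec' → outer ELSE → rest
ticket_id=21: team='db' → outer ELSE → rest
ticket_id=22: team='db' → outer ELSE → rest
ticket_id=23: team='db' → outer ELSE → rest
ticket_id=24: team='db' → outer ELSE → rest
ticket_id=25: team='infra' → outer ELSE → rest
ticket_id=26: team='app' → outer ELSE → rest
ticket_id=27: team='infra' → outer ELSE → rest
ticket_id=28: team='sec' → outer ELSE → rest
ticket_id=29: team='net' → inner[age_days >= 25] → Q
ticket_id=30: team='net' → inner[ELSE] → H
ticket_id=31: team='app' → outer ELSE → rest
ticket_id=32: team='db' → outer ELSE → rest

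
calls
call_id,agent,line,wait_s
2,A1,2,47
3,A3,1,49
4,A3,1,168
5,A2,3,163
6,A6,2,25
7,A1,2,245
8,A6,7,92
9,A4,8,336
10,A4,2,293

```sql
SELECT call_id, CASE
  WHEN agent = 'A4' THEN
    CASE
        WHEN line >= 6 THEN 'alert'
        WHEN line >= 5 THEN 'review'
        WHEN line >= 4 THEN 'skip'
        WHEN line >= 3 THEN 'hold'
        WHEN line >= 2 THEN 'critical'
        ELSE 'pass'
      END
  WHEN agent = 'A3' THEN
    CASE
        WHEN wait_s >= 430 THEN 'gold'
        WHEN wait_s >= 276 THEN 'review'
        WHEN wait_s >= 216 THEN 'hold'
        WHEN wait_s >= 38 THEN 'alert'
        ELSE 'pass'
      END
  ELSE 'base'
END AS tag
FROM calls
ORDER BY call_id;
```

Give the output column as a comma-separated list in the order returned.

base, alert, alert, base, base, base, base, alert, critical

call_id=2: agent='A1' → outer ELSE → base
call_id=3: agent='A3' → inner[wait_s >= 38] → alert
call_id=4: agent='A3' → inner[wait_s >= 38] → alert
call_id=5: agent='A2' → outer ELSE → base
call_id=6: agent='A6' → outer ELSE → base
call_id=7: agent='A1' → outer ELSE → base
call_id=8: agent='A6' → outer ELSE → base
call_id=9: agent='A4' → inner[line >= 6] → alert
call_id=10: agent='A4' → inner[line >= 2] → critical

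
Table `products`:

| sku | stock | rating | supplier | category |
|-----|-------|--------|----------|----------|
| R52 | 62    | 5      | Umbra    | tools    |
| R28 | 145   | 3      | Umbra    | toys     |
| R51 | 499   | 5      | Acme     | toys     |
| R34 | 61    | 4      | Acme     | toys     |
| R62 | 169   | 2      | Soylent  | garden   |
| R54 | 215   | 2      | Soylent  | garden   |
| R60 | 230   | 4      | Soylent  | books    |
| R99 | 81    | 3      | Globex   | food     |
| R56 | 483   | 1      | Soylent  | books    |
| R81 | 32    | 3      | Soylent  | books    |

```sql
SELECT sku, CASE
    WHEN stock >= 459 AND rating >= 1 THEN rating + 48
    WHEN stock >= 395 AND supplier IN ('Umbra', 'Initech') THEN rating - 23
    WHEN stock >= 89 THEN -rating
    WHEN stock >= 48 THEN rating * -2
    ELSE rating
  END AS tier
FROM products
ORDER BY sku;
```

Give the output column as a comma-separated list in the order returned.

sku=R28: stock >= 89 → -3
sku=R34: stock >= 48 → -8
sku=R51: stock >= 459 AND rating >= 1 → 53
sku=R52: stock >= 48 → -10
sku=R54: stock >= 89 → -2
sku=R56: stock >= 459 AND rating >= 1 → 49
sku=R60: stock >= 89 → -4
sku=R62: stock >= 89 → -2
sku=R81: ELSE → 3
sku=R99: stock >= 48 → -6

-3, -8, 53, -10, -2, 49, -4, -2, 3, -6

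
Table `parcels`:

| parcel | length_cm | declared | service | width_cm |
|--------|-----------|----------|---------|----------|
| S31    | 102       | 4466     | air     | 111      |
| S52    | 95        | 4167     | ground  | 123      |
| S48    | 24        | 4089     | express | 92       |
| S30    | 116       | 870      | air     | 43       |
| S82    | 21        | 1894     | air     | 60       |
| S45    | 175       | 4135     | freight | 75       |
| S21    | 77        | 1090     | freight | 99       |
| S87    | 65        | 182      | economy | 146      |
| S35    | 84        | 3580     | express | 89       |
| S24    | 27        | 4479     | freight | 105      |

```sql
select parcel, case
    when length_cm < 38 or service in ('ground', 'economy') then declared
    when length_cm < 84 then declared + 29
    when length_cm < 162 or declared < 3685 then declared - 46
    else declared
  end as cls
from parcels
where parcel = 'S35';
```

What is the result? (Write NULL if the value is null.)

parcel = S35: length_cm=84, declared=3580, service=express, width_cm=89.
length_cm < 38 or service in ('ground', 'economy') → false
length_cm < 84 → false
length_cm < 162 or declared < 3685 → true → 3534

3534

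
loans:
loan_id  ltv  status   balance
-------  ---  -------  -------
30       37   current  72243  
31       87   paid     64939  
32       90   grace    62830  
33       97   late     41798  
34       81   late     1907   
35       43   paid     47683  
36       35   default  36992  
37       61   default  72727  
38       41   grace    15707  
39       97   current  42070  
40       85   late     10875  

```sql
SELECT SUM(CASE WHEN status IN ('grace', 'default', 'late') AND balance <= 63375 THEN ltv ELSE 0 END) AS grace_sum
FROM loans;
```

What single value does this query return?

loan_id=30: ✗
loan_id=31: ✗
loan_id=32: ✓ → 90
loan_id=33: ✓ → 97
loan_id=34: ✓ → 81
loan_id=35: ✗
loan_id=36: ✓ → 35
loan_id=37: ✗
loan_id=38: ✓ → 41
loan_id=39: ✗
loan_id=40: ✓ → 85
grace_sum = 90 + 97 + 81 + 35 + 41 + 85 = 429

429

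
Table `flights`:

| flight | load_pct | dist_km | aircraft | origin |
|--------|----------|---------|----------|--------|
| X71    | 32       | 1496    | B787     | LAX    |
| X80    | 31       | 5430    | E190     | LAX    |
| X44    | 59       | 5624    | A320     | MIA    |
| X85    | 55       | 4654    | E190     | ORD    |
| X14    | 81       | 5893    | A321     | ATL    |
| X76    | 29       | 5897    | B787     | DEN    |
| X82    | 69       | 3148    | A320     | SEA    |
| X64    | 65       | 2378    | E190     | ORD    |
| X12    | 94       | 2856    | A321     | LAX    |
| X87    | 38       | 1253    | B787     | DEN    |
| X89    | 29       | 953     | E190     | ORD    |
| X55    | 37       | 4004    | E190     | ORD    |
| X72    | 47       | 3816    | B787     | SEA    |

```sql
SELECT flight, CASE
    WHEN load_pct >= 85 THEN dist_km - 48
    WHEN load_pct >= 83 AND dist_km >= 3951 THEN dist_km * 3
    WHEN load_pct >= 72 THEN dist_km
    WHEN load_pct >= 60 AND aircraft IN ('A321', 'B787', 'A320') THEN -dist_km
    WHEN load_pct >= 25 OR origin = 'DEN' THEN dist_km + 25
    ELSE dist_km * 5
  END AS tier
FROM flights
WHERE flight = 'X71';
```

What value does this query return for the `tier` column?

1521

flight = X71: load_pct=32, dist_km=1496, aircraft=B787, origin=LAX.
load_pct >= 85 → false
load_pct >= 83 AND dist_km >= 3951 → false
load_pct >= 72 → false
load_pct >= 60 AND aircraft IN ('A321', 'B787', 'A320') → false
load_pct >= 25 OR origin = 'DEN' → true → 1521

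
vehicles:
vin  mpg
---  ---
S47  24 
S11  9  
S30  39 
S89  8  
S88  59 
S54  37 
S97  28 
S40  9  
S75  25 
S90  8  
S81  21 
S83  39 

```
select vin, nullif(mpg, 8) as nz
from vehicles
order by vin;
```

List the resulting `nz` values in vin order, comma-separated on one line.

vin=S11: mpg=9 vs 8: differ → 9
vin=S30: mpg=39 vs 8: differ → 39
vin=S40: mpg=9 vs 8: differ → 9
vin=S47: mpg=24 vs 8: differ → 24
vin=S54: mpg=37 vs 8: differ → 37
vin=S75: mpg=25 vs 8: differ → 25
vin=S81: mpg=21 vs 8: differ → 21
vin=S83: mpg=39 vs 8: differ → 39
vin=S88: mpg=59 vs 8: differ → 59
vin=S89: mpg=8 vs 8: equal → NULL
vin=S90: mpg=8 vs 8: equal → NULL
vin=S97: mpg=28 vs 8: differ → 28

9, 39, 9, 24, 37, 25, 21, 39, 59, NULL, NULL, 28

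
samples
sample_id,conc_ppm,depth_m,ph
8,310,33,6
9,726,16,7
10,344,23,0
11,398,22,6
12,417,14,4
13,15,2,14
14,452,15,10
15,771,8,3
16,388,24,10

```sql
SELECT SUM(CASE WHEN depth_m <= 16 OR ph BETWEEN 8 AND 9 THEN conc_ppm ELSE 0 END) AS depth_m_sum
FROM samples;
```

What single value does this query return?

2381

sample_id=8: ✗
sample_id=9: ✓ → 726
sample_id=10: ✗
sample_id=11: ✗
sample_id=12: ✓ → 417
sample_id=13: ✓ → 15
sample_id=14: ✓ → 452
sample_id=15: ✓ → 771
sample_id=16: ✗
depth_m_sum = 726 + 417 + 15 + 452 + 771 = 2381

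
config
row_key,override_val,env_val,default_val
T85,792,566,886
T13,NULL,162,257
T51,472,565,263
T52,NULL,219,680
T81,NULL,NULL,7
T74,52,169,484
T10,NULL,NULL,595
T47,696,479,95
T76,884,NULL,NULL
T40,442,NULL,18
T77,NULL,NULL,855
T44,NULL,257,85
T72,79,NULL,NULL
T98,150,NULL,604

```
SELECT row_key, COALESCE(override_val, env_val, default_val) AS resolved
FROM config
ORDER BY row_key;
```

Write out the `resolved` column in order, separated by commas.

row_key=T10: override_val=NULL, env_val=NULL, default_val=595 → 595
row_key=T13: override_val=NULL, env_val=162 → 162
row_key=T40: override_val=442 → 442
row_key=T44: override_val=NULL, env_val=257 → 257
row_key=T47: override_val=696 → 696
row_key=T51: override_val=472 → 472
row_key=T52: override_val=NULL, env_val=219 → 219
row_key=T72: override_val=79 → 79
row_key=T74: override_val=52 → 52
row_key=T76: override_val=884 → 884
row_key=T77: override_val=NULL, env_val=NULL, default_val=855 → 855
row_key=T81: override_val=NULL, env_val=NULL, default_val=7 → 7
row_key=T85: override_val=792 → 792
row_key=T98: override_val=150 → 150

595, 162, 442, 257, 696, 472, 219, 79, 52, 884, 855, 7, 792, 150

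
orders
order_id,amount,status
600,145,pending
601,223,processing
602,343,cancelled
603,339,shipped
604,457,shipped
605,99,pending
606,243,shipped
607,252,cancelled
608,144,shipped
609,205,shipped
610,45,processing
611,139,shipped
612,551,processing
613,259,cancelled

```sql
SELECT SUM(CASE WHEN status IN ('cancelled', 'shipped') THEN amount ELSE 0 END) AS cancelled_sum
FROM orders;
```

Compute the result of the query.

2381

order_id=600: ✗
order_id=601: ✗
order_id=602: ✓ → 343
order_id=603: ✓ → 339
order_id=604: ✓ → 457
order_id=605: ✗
order_id=606: ✓ → 243
order_id=607: ✓ → 252
order_id=608: ✓ → 144
order_id=609: ✓ → 205
order_id=610: ✗
order_id=611: ✓ → 139
order_id=612: ✗
order_id=613: ✓ → 259
cancelled_sum = 343 + 339 + 457 + 243 + 252 + 144 + 205 + 139 + 259 = 2381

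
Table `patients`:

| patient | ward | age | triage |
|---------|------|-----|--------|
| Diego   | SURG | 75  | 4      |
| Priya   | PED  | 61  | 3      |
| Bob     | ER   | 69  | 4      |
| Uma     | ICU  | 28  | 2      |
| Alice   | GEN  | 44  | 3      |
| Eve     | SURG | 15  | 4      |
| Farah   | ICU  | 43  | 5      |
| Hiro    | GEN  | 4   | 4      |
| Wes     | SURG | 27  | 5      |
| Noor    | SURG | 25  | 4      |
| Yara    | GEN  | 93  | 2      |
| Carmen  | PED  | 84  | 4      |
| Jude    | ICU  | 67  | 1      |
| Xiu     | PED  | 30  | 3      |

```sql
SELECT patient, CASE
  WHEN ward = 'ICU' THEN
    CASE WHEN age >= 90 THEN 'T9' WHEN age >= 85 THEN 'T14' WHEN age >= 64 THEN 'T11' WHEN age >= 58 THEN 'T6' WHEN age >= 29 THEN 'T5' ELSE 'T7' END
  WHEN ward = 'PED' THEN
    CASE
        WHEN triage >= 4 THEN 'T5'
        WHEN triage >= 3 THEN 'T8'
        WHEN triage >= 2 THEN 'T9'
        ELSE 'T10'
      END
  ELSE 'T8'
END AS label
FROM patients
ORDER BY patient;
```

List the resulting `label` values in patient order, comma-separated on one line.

patient=Alice: ward='GEN' → outer ELSE → T8
patient=Bob: ward='ER' → outer ELSE → T8
patient=Carmen: ward='PED' → inner[triage >= 4] → T5
patient=Diego: ward='SURG' → outer ELSE → T8
patient=Eve: ward='SURG' → outer ELSE → T8
patient=Farah: ward='ICU' → inner[age >= 29] → T5
patient=Hiro: ward='GEN' → outer ELSE → T8
patient=Jude: ward='ICU' → inner[age >= 64] → T11
patient=Noor: ward='SURG' → outer ELSE → T8
patient=Priya: ward='PED' → inner[triage >= 3] → T8
patient=Uma: ward='ICU' → inner[ELSE] → T7
patient=Wes: ward='SURG' → outer ELSE → T8
patient=Xiu: ward='PED' → inner[triage >= 3] → T8
patient=Yara: ward='GEN' → outer ELSE → T8

T8, T8, T5, T8, T8, T5, T8, T11, T8, T8, T7, T8, T8, T8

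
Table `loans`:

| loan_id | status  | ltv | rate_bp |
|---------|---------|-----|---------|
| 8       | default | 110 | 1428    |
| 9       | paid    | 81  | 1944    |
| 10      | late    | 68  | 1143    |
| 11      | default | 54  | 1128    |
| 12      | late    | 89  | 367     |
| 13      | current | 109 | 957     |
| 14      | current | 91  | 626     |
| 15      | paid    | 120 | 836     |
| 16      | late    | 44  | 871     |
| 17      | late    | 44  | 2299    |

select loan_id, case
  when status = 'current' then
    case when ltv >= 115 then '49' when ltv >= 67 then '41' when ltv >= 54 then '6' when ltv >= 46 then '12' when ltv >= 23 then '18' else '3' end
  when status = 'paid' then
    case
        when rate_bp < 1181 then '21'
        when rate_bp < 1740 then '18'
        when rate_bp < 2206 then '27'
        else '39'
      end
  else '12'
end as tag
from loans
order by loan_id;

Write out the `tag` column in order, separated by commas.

loan_id=8: status='default' → outer ELSE → 12
loan_id=9: status='paid' → inner[rate_bp < 2206] → 27
loan_id=10: status='late' → outer ELSE → 12
loan_id=11: status='default' → outer ELSE → 12
loan_id=12: status='late' → outer ELSE → 12
loan_id=13: status='current' → inner[ltv >= 67] → 41
loan_id=14: status='current' → inner[ltv >= 67] → 41
loan_id=15: status='paid' → inner[rate_bp < 1181] → 21
loan_id=16: status='late' → outer ELSE → 12
loan_id=17: status='late' → outer ELSE → 12

12, 27, 12, 12, 12, 41, 41, 21, 12, 12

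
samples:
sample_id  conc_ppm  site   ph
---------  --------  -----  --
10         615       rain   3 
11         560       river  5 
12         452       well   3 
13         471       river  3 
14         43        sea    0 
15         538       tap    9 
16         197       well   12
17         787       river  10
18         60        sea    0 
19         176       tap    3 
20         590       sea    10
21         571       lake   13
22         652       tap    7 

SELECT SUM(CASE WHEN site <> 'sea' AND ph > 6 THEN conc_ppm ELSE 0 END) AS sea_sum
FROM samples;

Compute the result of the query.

sample_id=10: ✗
sample_id=11: ✗
sample_id=12: ✗
sample_id=13: ✗
sample_id=14: ✗
sample_id=15: ✓ → 538
sample_id=16: ✓ → 197
sample_id=17: ✓ → 787
sample_id=18: ✗
sample_id=19: ✗
sample_id=20: ✗
sample_id=21: ✓ → 571
sample_id=22: ✓ → 652
sea_sum = 538 + 197 + 787 + 571 + 652 = 2745

2745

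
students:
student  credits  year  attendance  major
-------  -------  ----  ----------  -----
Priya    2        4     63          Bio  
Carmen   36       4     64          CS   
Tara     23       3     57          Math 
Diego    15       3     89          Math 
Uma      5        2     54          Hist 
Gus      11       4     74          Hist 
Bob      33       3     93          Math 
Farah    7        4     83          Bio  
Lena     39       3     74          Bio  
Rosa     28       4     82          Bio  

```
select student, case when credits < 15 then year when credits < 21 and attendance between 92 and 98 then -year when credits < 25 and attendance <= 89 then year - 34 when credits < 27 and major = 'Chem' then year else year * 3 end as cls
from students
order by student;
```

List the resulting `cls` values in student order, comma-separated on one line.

student=Bob: ELSE → 9
student=Carmen: ELSE → 12
student=Diego: credits < 25 and attendance <= 89 → -31
student=Farah: credits < 15 → 4
student=Gus: credits < 15 → 4
student=Lena: ELSE → 9
student=Priya: credits < 15 → 4
student=Rosa: ELSE → 12
student=Tara: credits < 25 and attendance <= 89 → -31
student=Uma: credits < 15 → 2

9, 12, -31, 4, 4, 9, 4, 12, -31, 2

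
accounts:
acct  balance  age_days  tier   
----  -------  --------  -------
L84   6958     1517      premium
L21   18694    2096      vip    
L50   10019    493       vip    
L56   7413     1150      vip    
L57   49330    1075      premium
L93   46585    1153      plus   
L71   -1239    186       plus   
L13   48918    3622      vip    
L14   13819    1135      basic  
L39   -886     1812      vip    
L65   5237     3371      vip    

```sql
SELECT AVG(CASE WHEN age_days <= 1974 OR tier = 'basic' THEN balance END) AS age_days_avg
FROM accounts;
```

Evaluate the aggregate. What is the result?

acct=L84: ✓ → 6958
acct=L21: ✗
acct=L50: ✓ → 10019
acct=L56: ✓ → 7413
acct=L57: ✓ → 49330
acct=L93: ✓ → 46585
acct=L71: ✓ → -1239
acct=L13: ✗
acct=L14: ✓ → 13819
acct=L39: ✓ → -886
acct=L65: ✗
age_days_avg = (6958 + 10019 + 7413 + 49330 + 46585 + -1239 + 13819 + -886) / 8 = 16499.875

16499.875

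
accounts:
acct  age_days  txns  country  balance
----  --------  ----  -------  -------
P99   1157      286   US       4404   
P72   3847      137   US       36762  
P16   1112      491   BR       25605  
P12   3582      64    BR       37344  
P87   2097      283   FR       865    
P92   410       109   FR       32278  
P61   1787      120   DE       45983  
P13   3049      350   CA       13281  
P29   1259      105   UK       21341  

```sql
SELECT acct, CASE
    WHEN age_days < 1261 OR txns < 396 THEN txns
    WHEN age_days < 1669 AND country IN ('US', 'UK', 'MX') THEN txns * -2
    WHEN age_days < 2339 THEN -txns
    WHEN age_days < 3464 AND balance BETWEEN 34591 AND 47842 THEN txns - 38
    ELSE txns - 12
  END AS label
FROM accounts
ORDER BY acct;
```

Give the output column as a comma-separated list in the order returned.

acct=P12: age_days < 1261 OR txns < 396 → 64
acct=P13: age_days < 1261 OR txns < 396 → 350
acct=P16: age_days < 1261 OR txns < 396 → 491
acct=P29: age_days < 1261 OR txns < 396 → 105
acct=P61: age_days < 1261 OR txns < 396 → 120
acct=P72: age_days < 1261 OR txns < 396 → 137
acct=P87: age_days < 1261 OR txns < 396 → 283
acct=P92: age_days < 1261 OR txns < 396 → 109
acct=P99: age_days < 1261 OR txns < 396 → 286

64, 350, 491, 105, 120, 137, 283, 109, 286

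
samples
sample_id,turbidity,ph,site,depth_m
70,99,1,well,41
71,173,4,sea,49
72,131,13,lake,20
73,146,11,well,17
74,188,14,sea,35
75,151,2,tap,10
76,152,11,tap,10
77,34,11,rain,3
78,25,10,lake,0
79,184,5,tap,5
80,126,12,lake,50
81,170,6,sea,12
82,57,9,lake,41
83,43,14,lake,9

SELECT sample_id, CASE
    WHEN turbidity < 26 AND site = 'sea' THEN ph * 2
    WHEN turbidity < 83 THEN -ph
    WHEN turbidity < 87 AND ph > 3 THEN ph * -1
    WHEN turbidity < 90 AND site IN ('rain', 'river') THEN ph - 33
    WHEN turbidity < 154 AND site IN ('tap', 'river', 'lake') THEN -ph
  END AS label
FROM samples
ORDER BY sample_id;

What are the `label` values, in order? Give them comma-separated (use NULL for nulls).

NULL, NULL, -13, NULL, NULL, -2, -11, -11, -10, NULL, -12, NULL, -9, -14

sample_id=70: (no match → NULL) → NULL
sample_id=71: (no match → NULL) → NULL
sample_id=72: turbidity < 154 AND site IN ('tap', 'river', 'lake') → -13
sample_id=73: (no match → NULL) → NULL
sample_id=74: (no match → NULL) → NULL
sample_id=75: turbidity < 154 AND site IN ('tap', 'river', 'lake') → -2
sample_id=76: turbidity < 154 AND site IN ('tap', 'river', 'lake') → -11
sample_id=77: turbidity < 83 → -11
sample_id=78: turbidity < 83 → -10
sample_id=79: (no match → NULL) → NULL
sample_id=80: turbidity < 154 AND site IN ('tap', 'river', 'lake') → -12
sample_id=81: (no match → NULL) → NULL
sample_id=82: turbidity < 83 → -9
sample_id=83: turbidity < 83 → -14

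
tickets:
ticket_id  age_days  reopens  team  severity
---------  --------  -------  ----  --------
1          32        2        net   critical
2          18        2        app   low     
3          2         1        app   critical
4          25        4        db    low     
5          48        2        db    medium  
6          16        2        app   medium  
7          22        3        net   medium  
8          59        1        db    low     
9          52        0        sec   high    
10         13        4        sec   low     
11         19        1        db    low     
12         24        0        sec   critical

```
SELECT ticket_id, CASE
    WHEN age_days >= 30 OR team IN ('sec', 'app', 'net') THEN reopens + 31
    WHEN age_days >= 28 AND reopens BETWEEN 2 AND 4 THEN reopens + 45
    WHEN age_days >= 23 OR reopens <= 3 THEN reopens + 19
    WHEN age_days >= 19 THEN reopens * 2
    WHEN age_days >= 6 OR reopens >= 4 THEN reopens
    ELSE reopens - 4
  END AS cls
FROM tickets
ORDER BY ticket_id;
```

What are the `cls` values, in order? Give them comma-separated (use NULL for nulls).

33, 33, 32, 23, 33, 33, 34, 32, 31, 35, 20, 31

ticket_id=1: age_days >= 30 OR team IN ('sec', 'app', 'net') → 33
ticket_id=2: age_days >= 30 OR team IN ('sec', 'app', 'net') → 33
ticket_id=3: age_days >= 30 OR team IN ('sec', 'app', 'net') → 32
ticket_id=4: age_days >= 23 OR reopens <= 3 → 23
ticket_id=5: age_days >= 30 OR team IN ('sec', 'app', 'net') → 33
ticket_id=6: age_days >= 30 OR team IN ('sec', 'app', 'net') → 33
ticket_id=7: age_days >= 30 OR team IN ('sec', 'app', 'net') → 34
ticket_id=8: age_days >= 30 OR team IN ('sec', 'app', 'net') → 32
ticket_id=9: age_days >= 30 OR team IN ('sec', 'app', 'net') → 31
ticket_id=10: age_days >= 30 OR team IN ('sec', 'app', 'net') → 35
ticket_id=11: age_days >= 23 OR reopens <= 3 → 20
ticket_id=12: age_days >= 30 OR team IN ('sec', 'app', 'net') → 31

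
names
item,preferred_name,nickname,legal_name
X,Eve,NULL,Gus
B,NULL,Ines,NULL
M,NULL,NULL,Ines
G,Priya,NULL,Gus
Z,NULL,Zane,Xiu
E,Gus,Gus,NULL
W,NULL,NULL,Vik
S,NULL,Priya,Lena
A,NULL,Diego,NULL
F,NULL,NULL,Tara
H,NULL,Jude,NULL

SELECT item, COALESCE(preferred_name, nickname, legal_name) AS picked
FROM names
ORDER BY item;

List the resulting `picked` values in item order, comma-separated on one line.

item=A: preferred_name=NULL, nickname=Diego → Diego
item=B: preferred_name=NULL, nickname=Ines → Ines
item=E: preferred_name=Gus → Gus
item=F: preferred_name=NULL, nickname=NULL, legal_name=Tara → Tara
item=G: preferred_name=Priya → Priya
item=H: preferred_name=NULL, nickname=Jude → Jude
item=M: preferred_name=NULL, nickname=NULL, legal_name=Ines → Ines
item=S: preferred_name=NULL, nickname=Priya → Priya
item=W: preferred_name=NULL, nickname=NULL, legal_name=Vik → Vik
item=X: preferred_name=Eve → Eve
item=Z: preferred_name=NULL, nickname=Zane → Zane

Diego, Ines, Gus, Tara, Priya, Jude, Ines, Priya, Vik, Eve, Zane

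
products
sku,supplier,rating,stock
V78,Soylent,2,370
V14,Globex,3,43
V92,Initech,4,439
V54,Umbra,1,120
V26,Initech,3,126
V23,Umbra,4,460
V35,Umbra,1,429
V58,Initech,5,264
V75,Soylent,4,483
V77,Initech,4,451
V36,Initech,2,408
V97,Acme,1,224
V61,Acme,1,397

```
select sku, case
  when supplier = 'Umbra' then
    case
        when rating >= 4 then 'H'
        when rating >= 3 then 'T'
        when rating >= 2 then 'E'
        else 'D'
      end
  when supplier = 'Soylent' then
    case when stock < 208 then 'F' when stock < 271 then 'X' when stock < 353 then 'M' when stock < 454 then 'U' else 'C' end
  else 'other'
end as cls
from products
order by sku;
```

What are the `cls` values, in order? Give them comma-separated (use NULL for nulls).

other, H, other, D, other, D, other, other, C, other, U, other, other

sku=V14: supplier='Globex' → outer ELSE → other
sku=V23: supplier='Umbra' → inner[rating >= 4] → H
sku=V26: supplier='Initech' → outer ELSE → other
sku=V35: supplier='Umbra' → inner[ELSE] → D
sku=V36: supplier='Initech' → outer ELSE → other
sku=V54: supplier='Umbra' → inner[ELSE] → D
sku=V58: supplier='Initech' → outer ELSE → other
sku=V61: supplier='Acme' → outer ELSE → other
sku=V75: supplier='Soylent' → inner[ELSE] → C
sku=V77: supplier='Initech' → outer ELSE → other
sku=V78: supplier='Soylent' → inner[stock < 454] → U
sku=V92: supplier='Initech' → outer ELSE → other
sku=V97: supplier='Acme' → outer ELSE → other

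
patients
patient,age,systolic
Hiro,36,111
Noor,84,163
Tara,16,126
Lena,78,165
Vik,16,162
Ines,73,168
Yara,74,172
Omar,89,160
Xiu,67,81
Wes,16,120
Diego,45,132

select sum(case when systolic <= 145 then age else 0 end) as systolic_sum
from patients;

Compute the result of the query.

patient=Hiro: ✓ → 36
patient=Noor: ✗
patient=Tara: ✓ → 16
patient=Lena: ✗
patient=Vik: ✗
patient=Ines: ✗
patient=Yara: ✗
patient=Omar: ✗
patient=Xiu: ✓ → 67
patient=Wes: ✓ → 16
patient=Diego: ✓ → 45
systolic_sum = 36 + 16 + 67 + 16 + 45 = 180

180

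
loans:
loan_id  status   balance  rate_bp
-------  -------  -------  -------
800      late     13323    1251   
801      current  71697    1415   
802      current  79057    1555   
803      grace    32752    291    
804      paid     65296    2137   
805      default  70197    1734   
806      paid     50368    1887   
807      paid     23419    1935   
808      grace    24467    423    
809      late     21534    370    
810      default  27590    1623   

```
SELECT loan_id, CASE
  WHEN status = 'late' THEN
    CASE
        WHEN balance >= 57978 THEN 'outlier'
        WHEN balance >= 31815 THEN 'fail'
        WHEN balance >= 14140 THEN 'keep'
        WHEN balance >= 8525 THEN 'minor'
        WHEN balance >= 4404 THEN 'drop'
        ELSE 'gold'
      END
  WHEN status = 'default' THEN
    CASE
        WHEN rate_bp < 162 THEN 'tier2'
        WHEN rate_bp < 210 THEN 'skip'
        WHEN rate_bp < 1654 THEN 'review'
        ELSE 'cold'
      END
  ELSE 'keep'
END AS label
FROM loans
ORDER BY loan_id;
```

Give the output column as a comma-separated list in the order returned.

loan_id=800: status='late' → inner[balance >= 8525] → minor
loan_id=801: status='current' → outer ELSE → keep
loan_id=802: status='current' → outer ELSE → keep
loan_id=803: status='grace' → outer ELSE → keep
loan_id=804: status='paid' → outer ELSE → keep
loan_id=805: status='default' → inner[ELSE] → cold
loan_id=806: status='paid' → outer ELSE → keep
loan_id=807: status='paid' → outer ELSE → keep
loan_id=808: status='grace' → outer ELSE → keep
loan_id=809: status='late' → inner[balance >= 14140] → keep
loan_id=810: status='default' → inner[rate_bp < 1654] → review

minor, keep, keep, keep, keep, cold, keep, keep, keep, keep, review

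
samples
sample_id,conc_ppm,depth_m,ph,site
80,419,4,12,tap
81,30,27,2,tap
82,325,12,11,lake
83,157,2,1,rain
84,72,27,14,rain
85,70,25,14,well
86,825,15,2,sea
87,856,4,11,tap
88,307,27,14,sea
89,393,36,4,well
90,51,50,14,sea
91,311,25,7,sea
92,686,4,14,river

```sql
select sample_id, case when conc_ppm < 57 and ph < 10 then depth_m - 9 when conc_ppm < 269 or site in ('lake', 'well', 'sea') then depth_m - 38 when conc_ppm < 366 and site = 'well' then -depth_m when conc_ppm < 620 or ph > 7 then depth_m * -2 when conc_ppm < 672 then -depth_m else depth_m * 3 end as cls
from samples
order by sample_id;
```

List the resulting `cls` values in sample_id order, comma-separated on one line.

sample_id=80: conc_ppm < 620 or ph > 7 → -8
sample_id=81: conc_ppm < 57 and ph < 10 → 18
sample_id=82: conc_ppm < 269 or site in ('lake', 'well', 'sea') → -26
sample_id=83: conc_ppm < 269 or site in ('lake', 'well', 'sea') → -36
sample_id=84: conc_ppm < 269 or site in ('lake', 'well', 'sea') → -11
sample_id=85: conc_ppm < 269 or site in ('lake', 'well', 'sea') → -13
sample_id=86: conc_ppm < 269 or site in ('lake', 'well', 'sea') → -23
sample_id=87: conc_ppm < 620 or ph > 7 → -8
sample_id=88: conc_ppm < 269 or site in ('lake', 'well', 'sea') → -11
sample_id=89: conc_ppm < 269 or site in ('lake', 'well', 'sea') → -2
sample_id=90: conc_ppm < 269 or site in ('lake', 'well', 'sea') → 12
sample_id=91: conc_ppm < 269 or site in ('lake', 'well', 'sea') → -13
sample_id=92: conc_ppm < 620 or ph > 7 → -8

-8, 18, -26, -36, -11, -13, -23, -8, -11, -2, 12, -13, -8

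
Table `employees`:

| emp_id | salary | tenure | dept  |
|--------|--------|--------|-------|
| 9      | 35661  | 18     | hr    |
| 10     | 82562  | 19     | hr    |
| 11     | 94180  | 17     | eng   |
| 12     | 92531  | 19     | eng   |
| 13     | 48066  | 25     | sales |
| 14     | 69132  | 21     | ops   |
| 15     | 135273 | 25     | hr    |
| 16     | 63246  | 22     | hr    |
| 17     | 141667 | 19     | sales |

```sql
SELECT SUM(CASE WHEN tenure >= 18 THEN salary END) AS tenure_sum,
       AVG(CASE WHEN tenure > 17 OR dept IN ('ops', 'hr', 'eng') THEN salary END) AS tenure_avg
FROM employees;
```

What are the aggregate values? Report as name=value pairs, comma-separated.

[tenure_sum: tenure >= 18]
emp_id=9: ✓ → 35661
emp_id=10: ✓ → 82562
emp_id=11: ✗
emp_id=12: ✓ → 92531
emp_id=13: ✓ → 48066
emp_id=14: ✓ → 69132
emp_id=15: ✓ → 135273
emp_id=16: ✓ → 63246
emp_id=17: ✓ → 141667
tenure_sum = 35661 + 82562 + 92531 + 48066 + 69132 + 135273 + 63246 + 141667 = 668138
—
[tenure_avg: tenure > 17 OR dept IN ('ops', 'hr', 'eng')]
emp_id=9: ✓ → 35661
emp_id=10: ✓ → 82562
emp_id=11: ✓ → 94180
emp_id=12: ✓ → 92531
emp_id=13: ✓ → 48066
emp_id=14: ✓ → 69132
emp_id=15: ✓ → 135273
emp_id=16: ✓ → 63246
emp_id=17: ✓ → 141667
tenure_avg = (35661 + 82562 + 94180 + 92531 + 48066 + 69132 + 135273 + 63246 + 141667) / 9 = 84702

tenure_sum=668138, tenure_avg=84702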